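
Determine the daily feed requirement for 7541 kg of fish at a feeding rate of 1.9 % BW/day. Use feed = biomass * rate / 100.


Feeding rate fraction = 1.9% / 100 = 0.019
Daily feed = 7541 kg * 0.019 = 143.279 kg/day

143.279 kg/day


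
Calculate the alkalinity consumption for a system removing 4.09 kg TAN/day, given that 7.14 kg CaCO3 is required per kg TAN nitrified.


Alkalinity factor: 7.14 kg CaCO3 consumed per kg TAN nitrified
alk = 4.09 kg TAN * 7.14 = 29.2026 kg CaCO3/day

29.2026 kg CaCO3/day


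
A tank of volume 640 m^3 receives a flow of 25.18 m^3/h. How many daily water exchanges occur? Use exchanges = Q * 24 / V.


Daily flow volume = 25.18 m^3/h * 24 h = 604.32 m^3/day
Exchanges = daily flow / tank volume = 604.32 / 640 = 0.94425 exchanges/day

0.94425 exchanges/day


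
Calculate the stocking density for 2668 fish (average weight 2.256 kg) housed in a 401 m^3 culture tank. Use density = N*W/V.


Total biomass = 2668 fish * 2.256 kg = 6019.008 kg
Density = total biomass / volume = 6019.008 / 401 = 15.01 kg/m^3

15.01 kg/m^3


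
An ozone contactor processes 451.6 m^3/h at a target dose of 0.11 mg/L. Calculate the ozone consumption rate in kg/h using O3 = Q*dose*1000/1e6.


O3 demand (mg/h) = Q * dose * 1000 = 451.6 * 0.11 * 1000 = 49676 mg/h
Convert mg to kg: 49676 / 1e6 = 0.049676 kg/h

0.049676 kg/h


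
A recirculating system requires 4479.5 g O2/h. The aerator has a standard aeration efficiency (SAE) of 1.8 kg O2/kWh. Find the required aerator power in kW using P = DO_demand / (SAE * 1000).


SAE in g O2/kWh = 1.8 * 1000 = 1800 g/kWh
P = DO_demand / SAE_g = 4479.5 / 1800 = 2.48861 kW

2.48861 kW


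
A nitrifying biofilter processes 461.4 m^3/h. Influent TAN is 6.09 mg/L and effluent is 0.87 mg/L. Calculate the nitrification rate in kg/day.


Concentration drop: TAN_in - TAN_out = 6.09 - 0.87 = 5.22 mg/L
Hourly TAN removed = Q * dTAN = 461.4 m^3/h * 5.22 mg/L = 2408.508 g/h  (m^3/h * mg/L = g/h)
Daily TAN removed = 2408.508 * 24 = 57804.192 g/day
Convert to kg/day: 57804.192 / 1000 = 57.804192 kg/day

57.804192 kg/day


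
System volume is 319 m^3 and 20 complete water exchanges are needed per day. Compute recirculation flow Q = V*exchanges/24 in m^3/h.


Daily recirculation volume = 319 m^3 * 20 = 6380 m^3/day
Flow rate Q = daily volume / 24 h = 6380 / 24 = 265.833 m^3/h

265.833 m^3/h


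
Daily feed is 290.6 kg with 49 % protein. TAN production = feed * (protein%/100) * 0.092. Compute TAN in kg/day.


Protein in feed = 290.6 * 49/100 = 142.394 kg/day
TAN = protein * 0.092 = 142.394 * 0.092 = 13.100248 kg/day

13.100248 kg/day


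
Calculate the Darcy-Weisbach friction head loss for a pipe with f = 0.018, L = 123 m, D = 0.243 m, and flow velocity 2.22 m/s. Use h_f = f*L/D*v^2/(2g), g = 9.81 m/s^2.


v^2 = 2.22^2 = 4.9284 m^2/s^2
L/D = 123/0.243 = 506.17284
h_f = f*(L/D)*v^2/(2g) = 0.018 * 506.17284 * 4.9284 / 19.62 = 2.28864 m

2.28864 m


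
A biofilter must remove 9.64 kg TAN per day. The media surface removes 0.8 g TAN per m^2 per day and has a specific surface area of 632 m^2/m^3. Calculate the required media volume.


A = 9.64*1000 / 0.8 = 12050 m^2
V = 12050 / 632 = 19.0665

19.0665 m^3


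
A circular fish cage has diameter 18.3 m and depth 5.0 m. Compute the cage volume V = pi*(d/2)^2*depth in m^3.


r = d/2 = 18.3/2 = 9.15 m
Base area = pi*r^2 = pi*9.15^2 = 263.02199 m^2
Volume = 263.02199 * 5.0 = 1315.11 m^3

1315.11 m^3


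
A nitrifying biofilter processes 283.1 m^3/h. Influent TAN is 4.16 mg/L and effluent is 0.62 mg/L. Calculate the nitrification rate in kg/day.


Concentration drop: TAN_in - TAN_out = 4.16 - 0.62 = 3.54 mg/L
Hourly TAN removed = Q * dTAN = 283.1 m^3/h * 3.54 mg/L = 1002.174 g/h  (m^3/h * mg/L = g/h)
Daily TAN removed = 1002.174 * 24 = 24052.176 g/day
Convert to kg/day: 24052.176 / 1000 = 24.052176 kg/day

24.052176 kg/day


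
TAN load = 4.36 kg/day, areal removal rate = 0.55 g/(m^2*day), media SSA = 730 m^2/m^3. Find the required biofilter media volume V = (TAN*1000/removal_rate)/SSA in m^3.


A = 4.36*1000 / 0.55 = 7927.2727 m^2
V = 7927.2727 / 730 = 10.8593

10.8593 m^3


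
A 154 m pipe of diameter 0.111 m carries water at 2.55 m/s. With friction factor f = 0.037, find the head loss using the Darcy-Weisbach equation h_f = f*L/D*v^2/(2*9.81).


v^2 = 2.55^2 = 6.5025 m^2/s^2
L/D = 154/0.111 = 1387.3874
h_f = f*(L/D)*v^2/(2g) = 0.037 * 1387.3874 * 6.5025 / 19.62 = 17.013 m

17.013 m


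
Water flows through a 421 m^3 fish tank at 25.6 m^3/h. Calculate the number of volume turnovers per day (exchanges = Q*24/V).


Daily flow volume = 25.6 m^3/h * 24 h = 614.4 m^3/day
Exchanges = daily flow / tank volume = 614.4 / 421 = 1.45938 exchanges/day

1.45938 exchanges/day


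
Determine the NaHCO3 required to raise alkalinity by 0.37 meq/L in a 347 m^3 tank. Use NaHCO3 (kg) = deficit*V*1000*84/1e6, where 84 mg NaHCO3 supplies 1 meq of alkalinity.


Tank volume in L = 347 m^3 * 1000 = 347000 L
Total meq required = 0.37 meq/L * 347000 L = 128390 meq
NaHCO3 mass = 128390 meq * 84 mg/meq / 1e6 = 10.7848 kg

10.7848 kg


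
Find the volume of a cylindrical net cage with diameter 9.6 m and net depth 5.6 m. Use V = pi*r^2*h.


r = d/2 = 9.6/2 = 4.8 m
Base area = pi*r^2 = pi*4.8^2 = 72.382295 m^2
Volume = 72.382295 * 5.6 = 405.341 m^3

405.341 m^3


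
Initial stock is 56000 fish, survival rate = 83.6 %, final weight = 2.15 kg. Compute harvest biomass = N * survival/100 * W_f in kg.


Survivors = 56000 * 83.6/100 = 46816 fish
Harvest biomass = survivors * W_f = 46816 * 2.15 = 100654.4 kg

100654.4 kg


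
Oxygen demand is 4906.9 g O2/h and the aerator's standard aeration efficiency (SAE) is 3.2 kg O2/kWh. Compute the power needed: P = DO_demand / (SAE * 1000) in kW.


SAE in g O2/kWh = 3.2 * 1000 = 3200 g/kWh
P = DO_demand / SAE_g = 4906.9 / 3200 = 1.53341 kW

1.53341 kW


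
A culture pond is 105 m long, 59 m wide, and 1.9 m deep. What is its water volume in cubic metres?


Base area = L * W = 105 * 59 = 6195 m^2
Volume = area * depth = 6195 * 1.9 = 11770.5 m^3

11770.5 m^3


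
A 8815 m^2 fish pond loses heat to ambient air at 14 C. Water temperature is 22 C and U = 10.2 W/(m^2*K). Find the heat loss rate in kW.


Temperature difference dT = 22 - 14 = 8 K
Heat loss (W) = U * A * dT = 10.2 * 8815 * 8 = 719304 W
Convert to kW: 719304 / 1000 = 719.304 kW

719.304 kW


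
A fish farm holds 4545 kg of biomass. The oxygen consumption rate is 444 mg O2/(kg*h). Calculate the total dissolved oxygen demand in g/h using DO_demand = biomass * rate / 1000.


Total O2 consumption (mg/h) = 4545 kg * 444 mg/(kg*h) = 2017980 mg/h
Convert to g/h: 2017980 / 1000 = 2017.98 g/h

2017.98 g/h


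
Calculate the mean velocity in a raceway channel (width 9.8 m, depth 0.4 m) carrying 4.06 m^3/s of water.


Cross-sectional area = W * d = 9.8 * 0.4 = 3.92 m^2
Velocity = Q / A = 4.06 / 3.92 = 1.03571 m/s

1.03571 m/s


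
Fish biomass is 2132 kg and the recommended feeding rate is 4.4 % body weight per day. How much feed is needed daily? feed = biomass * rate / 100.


Feeding rate fraction = 4.4% / 100 = 0.044
Daily feed = 2132 kg * 0.044 = 93.808 kg/day

93.808 kg/day


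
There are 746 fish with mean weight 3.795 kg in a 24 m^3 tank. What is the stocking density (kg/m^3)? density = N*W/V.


Total biomass = 746 fish * 3.795 kg = 2831.07 kg
Density = total biomass / volume = 2831.07 / 24 = 117.961 kg/m^3

117.961 kg/m^3


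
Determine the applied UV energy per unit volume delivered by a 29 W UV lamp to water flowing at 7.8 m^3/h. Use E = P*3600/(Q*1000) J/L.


Energy delivered per hour = 29 W * 3600 s = 104400 J/h
Volume treated per hour = 7.8 m^3/h * 1000 = 7800 L/h
dose = 104400 / 7800 = 13.3846 J/L

13.3846 J/L


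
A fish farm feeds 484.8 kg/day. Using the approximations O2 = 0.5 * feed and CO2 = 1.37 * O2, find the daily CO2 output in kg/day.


O2 = 484.8 * 0.5 = 242.4
CO2 = 242.4 * 1.37 = 332.088

332.088 kg/day


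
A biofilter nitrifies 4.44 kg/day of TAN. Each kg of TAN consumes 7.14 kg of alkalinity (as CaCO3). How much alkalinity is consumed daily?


Alkalinity factor: 7.14 kg CaCO3 consumed per kg TAN nitrified
alk = 4.44 kg TAN * 7.14 = 31.7016 kg CaCO3/day

31.7016 kg CaCO3/day


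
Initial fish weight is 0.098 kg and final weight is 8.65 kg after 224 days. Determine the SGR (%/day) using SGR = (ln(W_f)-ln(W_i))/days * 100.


ln(W_f) = ln(8.65) = 2.1575593
ln(W_i) = ln(0.098) = -2.3227878
ln(W_f) - ln(W_i) = 2.1575593 - -2.3227878 = 4.4803471
SGR = 4.4803471 / 224 * 100 = 2.00015 %/day

2.00015 %/day


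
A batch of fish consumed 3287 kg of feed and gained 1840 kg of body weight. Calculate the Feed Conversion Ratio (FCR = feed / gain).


FCR = feed consumed / weight gained
FCR = 3287 kg / 1840 kg = 1.78641

1.78641


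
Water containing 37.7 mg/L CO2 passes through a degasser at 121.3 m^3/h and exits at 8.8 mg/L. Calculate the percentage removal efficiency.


CO2_out / CO2_in = 8.8 / 37.7 = 0.23342175
Fraction remaining = 0.23342175
efficiency = (1 - 0.23342175) * 100 = 76.6578 %

76.6578 %


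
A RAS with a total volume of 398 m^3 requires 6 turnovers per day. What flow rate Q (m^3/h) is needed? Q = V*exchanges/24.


Daily recirculation volume = 398 m^3 * 6 = 2388 m^3/day
Flow rate Q = daily volume / 24 h = 2388 / 24 = 99.5 m^3/h

99.5 m^3/h


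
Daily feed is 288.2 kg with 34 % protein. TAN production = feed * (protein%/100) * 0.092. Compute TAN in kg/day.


Protein in feed = 288.2 * 34/100 = 97.988 kg/day
TAN = protein * 0.092 = 97.988 * 0.092 = 9.014896 kg/day

9.014896 kg/day


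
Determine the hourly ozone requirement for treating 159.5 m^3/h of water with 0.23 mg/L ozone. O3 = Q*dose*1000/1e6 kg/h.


O3 demand (mg/h) = Q * dose * 1000 = 159.5 * 0.23 * 1000 = 36685 mg/h
Convert mg to kg: 36685 / 1e6 = 0.036685 kg/h

0.036685 kg/h


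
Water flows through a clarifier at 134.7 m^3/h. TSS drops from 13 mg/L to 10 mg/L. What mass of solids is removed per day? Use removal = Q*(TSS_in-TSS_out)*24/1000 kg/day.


Concentration drop: TSS_in - TSS_out = 13 - 10 = 3 mg/L
Hourly solids removed = Q * dTSS = 134.7 m^3/h * 3 mg/L = 404.1 g/h  (m^3/h * mg/L = g/h)
Daily solids removed = 404.1 * 24 = 9698.4 g/day
Convert g to kg: 9698.4 / 1000 = 9.6984 kg/day

9.6984 kg/day


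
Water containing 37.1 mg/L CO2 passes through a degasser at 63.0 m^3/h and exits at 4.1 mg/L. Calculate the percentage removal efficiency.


CO2_out / CO2_in = 4.1 / 37.1 = 0.11051213
Fraction remaining = 0.11051213
efficiency = (1 - 0.11051213) * 100 = 88.9488 %

88.9488 %


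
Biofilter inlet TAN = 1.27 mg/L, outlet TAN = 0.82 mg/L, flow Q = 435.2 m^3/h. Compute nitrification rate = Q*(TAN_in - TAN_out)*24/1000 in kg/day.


Concentration drop: TAN_in - TAN_out = 1.27 - 0.82 = 0.45 mg/L
Hourly TAN removed = Q * dTAN = 435.2 m^3/h * 0.45 mg/L = 195.84 g/h  (m^3/h * mg/L = g/h)
Daily TAN removed = 195.84 * 24 = 4700.16 g/day
Convert to kg/day: 4700.16 / 1000 = 4.70016 kg/day

4.70016 kg/day


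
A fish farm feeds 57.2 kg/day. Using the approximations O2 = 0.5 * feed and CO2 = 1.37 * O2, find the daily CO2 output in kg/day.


O2 = 57.2 * 0.5 = 28.6
CO2 = 28.6 * 1.37 = 39.182

39.182 kg/day


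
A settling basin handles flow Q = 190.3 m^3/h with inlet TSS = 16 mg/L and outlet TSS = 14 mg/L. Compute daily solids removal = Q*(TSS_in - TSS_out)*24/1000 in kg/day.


Concentration drop: TSS_in - TSS_out = 16 - 14 = 2 mg/L
Hourly solids removed = Q * dTSS = 190.3 m^3/h * 2 mg/L = 380.6 g/h  (m^3/h * mg/L = g/h)
Daily solids removed = 380.6 * 24 = 9134.4 g/day
Convert g to kg: 9134.4 / 1000 = 9.1344 kg/day

9.1344 kg/day


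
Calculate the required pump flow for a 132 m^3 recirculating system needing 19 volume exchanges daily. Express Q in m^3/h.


Daily recirculation volume = 132 m^3 * 19 = 2508 m^3/day
Flow rate Q = daily volume / 24 h = 2508 / 24 = 104.5 m^3/h

104.5 m^3/h


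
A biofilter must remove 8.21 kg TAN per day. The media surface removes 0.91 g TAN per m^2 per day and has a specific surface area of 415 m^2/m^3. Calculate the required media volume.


A = 8.21*1000 / 0.91 = 9021.978 m^2
V = 9021.978 / 415 = 21.7397

21.7397 m^3


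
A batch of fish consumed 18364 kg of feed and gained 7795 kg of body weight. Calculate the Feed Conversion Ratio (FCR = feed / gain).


FCR = feed consumed / weight gained
FCR = 18364 kg / 7795 kg = 2.35587

2.35587


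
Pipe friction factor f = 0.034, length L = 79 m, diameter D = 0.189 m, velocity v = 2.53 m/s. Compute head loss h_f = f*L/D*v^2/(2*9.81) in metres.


v^2 = 2.53^2 = 6.4009 m^2/s^2
L/D = 79/0.189 = 417.98942
h_f = f*(L/D)*v^2/(2g) = 0.034 * 417.98942 * 6.4009 / 19.62 = 4.63646 m

4.63646 m


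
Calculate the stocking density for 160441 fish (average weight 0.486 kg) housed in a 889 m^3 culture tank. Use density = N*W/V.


Total biomass = 160441 fish * 0.486 kg = 77974.326 kg
Density = total biomass / volume = 77974.326 / 889 = 87.7102 kg/m^3

87.7102 kg/m^3


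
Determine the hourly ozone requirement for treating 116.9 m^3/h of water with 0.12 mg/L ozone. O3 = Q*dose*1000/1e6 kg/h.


O3 demand (mg/h) = Q * dose * 1000 = 116.9 * 0.12 * 1000 = 14028 mg/h
Convert mg to kg: 14028 / 1e6 = 0.014028 kg/h

0.014028 kg/h


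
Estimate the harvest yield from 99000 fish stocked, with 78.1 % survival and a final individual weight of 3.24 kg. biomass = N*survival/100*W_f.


Survivors = 99000 * 78.1/100 = 77319 fish
Harvest biomass = survivors * W_f = 77319 * 3.24 = 250513.56 kg

250513.56 kg


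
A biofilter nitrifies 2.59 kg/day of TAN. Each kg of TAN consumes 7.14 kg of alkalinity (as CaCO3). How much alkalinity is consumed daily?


Alkalinity factor: 7.14 kg CaCO3 consumed per kg TAN nitrified
alk = 2.59 kg TAN * 7.14 = 18.4926 kg CaCO3/day

18.4926 kg CaCO3/day


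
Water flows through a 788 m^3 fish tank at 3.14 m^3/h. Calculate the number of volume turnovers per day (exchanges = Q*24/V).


Daily flow volume = 3.14 m^3/h * 24 h = 75.36 m^3/day
Exchanges = daily flow / tank volume = 75.36 / 788 = 0.0956345 exchanges/day

0.0956345 exchanges/day


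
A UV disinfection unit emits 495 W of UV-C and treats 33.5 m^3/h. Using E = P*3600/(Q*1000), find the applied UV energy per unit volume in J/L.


Energy delivered per hour = 495 W * 3600 s = 1782000 J/h
Volume treated per hour = 33.5 m^3/h * 1000 = 33500 L/h
dose = 1782000 / 33500 = 53.194 J/L

53.194 J/L


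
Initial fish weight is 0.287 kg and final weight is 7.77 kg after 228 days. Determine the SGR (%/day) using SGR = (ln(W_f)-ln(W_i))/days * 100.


ln(W_f) = ln(7.77) = 2.0502702
ln(W_i) = ln(0.287) = -1.2482731
ln(W_f) - ln(W_i) = 2.0502702 - -1.2482731 = 3.2985433
SGR = 3.2985433 / 228 * 100 = 1.44673 %/day

1.44673 %/day


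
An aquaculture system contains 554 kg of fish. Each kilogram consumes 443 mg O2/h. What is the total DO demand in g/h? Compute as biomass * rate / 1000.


Total O2 consumption (mg/h) = 554 kg * 443 mg/(kg*h) = 245422 mg/h
Convert to g/h: 245422 / 1000 = 245.422 g/h

245.422 g/h


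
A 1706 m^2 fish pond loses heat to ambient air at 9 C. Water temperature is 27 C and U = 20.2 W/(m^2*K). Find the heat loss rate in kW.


Temperature difference dT = 27 - 9 = 18 K
Heat loss (W) = U * A * dT = 20.2 * 1706 * 18 = 620301.6 W
Convert to kW: 620301.6 / 1000 = 620.3016 kW

620.3016 kW


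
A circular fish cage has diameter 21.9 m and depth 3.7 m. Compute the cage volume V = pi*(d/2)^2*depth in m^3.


r = d/2 = 21.9/2 = 10.95 m
Base area = pi*r^2 = pi*10.95^2 = 376.68481 m^2
Volume = 376.68481 * 3.7 = 1393.73 m^3

1393.73 m^3


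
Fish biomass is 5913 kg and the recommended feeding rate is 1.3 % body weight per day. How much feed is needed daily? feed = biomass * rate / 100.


Feeding rate fraction = 1.3% / 100 = 0.013
Daily feed = 5913 kg * 0.013 = 76.869 kg/day

76.869 kg/day


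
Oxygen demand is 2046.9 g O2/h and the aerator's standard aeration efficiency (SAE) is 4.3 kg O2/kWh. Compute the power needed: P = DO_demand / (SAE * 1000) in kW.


SAE in g O2/kWh = 4.3 * 1000 = 4300 g/kWh
P = DO_demand / SAE_g = 2046.9 / 4300 = 0.476023 kW

0.476023 kW


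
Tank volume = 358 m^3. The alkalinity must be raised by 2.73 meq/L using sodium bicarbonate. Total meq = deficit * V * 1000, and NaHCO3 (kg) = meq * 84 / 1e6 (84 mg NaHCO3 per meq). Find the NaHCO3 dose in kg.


Tank volume in L = 358 m^3 * 1000 = 358000 L
Total meq required = 2.73 meq/L * 358000 L = 977340 meq
NaHCO3 mass = 977340 meq * 84 mg/meq / 1e6 = 82.0966 kg

82.0966 kg


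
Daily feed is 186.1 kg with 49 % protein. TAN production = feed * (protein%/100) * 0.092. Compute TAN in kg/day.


Protein in feed = 186.1 * 49/100 = 91.189 kg/day
TAN = protein * 0.092 = 91.189 * 0.092 = 8.389388 kg/day

8.389388 kg/day


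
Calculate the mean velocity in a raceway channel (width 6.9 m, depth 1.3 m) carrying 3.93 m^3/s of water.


Cross-sectional area = W * d = 6.9 * 1.3 = 8.97 m^2
Velocity = Q / A = 3.93 / 8.97 = 0.438127 m/s

0.438127 m/s


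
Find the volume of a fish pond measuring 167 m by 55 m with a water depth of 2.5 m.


Base area = L * W = 167 * 55 = 9185 m^2
Volume = area * depth = 9185 * 2.5 = 22962.5 m^3

22962.5 m^3


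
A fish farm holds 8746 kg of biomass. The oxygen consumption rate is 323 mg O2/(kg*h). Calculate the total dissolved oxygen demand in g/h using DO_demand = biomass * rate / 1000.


Total O2 consumption (mg/h) = 8746 kg * 323 mg/(kg*h) = 2824958 mg/h
Convert to g/h: 2824958 / 1000 = 2824.958 g/h

2824.958 g/h


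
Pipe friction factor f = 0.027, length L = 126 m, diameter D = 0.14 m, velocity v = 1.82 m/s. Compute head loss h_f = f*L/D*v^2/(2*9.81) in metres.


v^2 = 1.82^2 = 3.3124 m^2/s^2
L/D = 126/0.14 = 900
h_f = f*(L/D)*v^2/(2g) = 0.027 * 900 * 3.3124 / 19.62 = 4.10251 m

4.10251 m


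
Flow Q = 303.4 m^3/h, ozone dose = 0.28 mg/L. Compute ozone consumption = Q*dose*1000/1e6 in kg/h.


O3 demand (mg/h) = Q * dose * 1000 = 303.4 * 0.28 * 1000 = 84952 mg/h
Convert mg to kg: 84952 / 1e6 = 0.084952 kg/h

0.084952 kg/h


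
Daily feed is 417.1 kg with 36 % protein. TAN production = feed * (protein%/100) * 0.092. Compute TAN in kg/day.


Protein in feed = 417.1 * 36/100 = 150.156 kg/day
TAN = protein * 0.092 = 150.156 * 0.092 = 13.814352 kg/day

13.814352 kg/day


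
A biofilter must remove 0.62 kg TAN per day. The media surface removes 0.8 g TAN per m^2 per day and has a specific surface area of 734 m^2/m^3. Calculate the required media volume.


A = 0.62*1000 / 0.8 = 775 m^2
V = 775 / 734 = 1.05586

1.05586 m^3


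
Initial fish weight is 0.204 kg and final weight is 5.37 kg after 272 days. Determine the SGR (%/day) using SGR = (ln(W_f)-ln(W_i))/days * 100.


ln(W_f) = ln(5.37) = 1.6808279
ln(W_i) = ln(0.204) = -1.5896353
ln(W_f) - ln(W_i) = 1.6808279 - -1.5896353 = 3.2704632
SGR = 3.2704632 / 272 * 100 = 1.20238 %/day

1.20238 %/day


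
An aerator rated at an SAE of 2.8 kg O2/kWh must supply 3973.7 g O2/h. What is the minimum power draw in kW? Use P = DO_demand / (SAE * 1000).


SAE in g O2/kWh = 2.8 * 1000 = 2800 g/kWh
P = DO_demand / SAE_g = 3973.7 / 2800 = 1.41918 kW

1.41918 kW


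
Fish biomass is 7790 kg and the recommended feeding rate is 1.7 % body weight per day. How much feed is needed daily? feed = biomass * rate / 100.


Feeding rate fraction = 1.7% / 100 = 0.017
Daily feed = 7790 kg * 0.017 = 132.43 kg/day

132.43 kg/day


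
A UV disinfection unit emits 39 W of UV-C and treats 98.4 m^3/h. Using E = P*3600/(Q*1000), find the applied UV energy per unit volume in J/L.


Energy delivered per hour = 39 W * 3600 s = 140400 J/h
Volume treated per hour = 98.4 m^3/h * 1000 = 98400 L/h
dose = 140400 / 98400 = 1.42683 J/L

1.42683 J/L


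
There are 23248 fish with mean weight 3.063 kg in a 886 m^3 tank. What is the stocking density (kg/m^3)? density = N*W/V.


Total biomass = 23248 fish * 3.063 kg = 71208.624 kg
Density = total biomass / volume = 71208.624 / 886 = 80.3709 kg/m^3

80.3709 kg/m^3


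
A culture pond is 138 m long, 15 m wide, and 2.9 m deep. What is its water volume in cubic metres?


Base area = L * W = 138 * 15 = 2070 m^2
Volume = area * depth = 2070 * 2.9 = 6003 m^3

6003 m^3


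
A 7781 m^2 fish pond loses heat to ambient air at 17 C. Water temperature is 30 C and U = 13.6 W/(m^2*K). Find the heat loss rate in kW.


Temperature difference dT = 30 - 17 = 13 K
Heat loss (W) = U * A * dT = 13.6 * 7781 * 13 = 1375680.8 W
Convert to kW: 1375680.8 / 1000 = 1375.6808 kW

1375.6808 kW


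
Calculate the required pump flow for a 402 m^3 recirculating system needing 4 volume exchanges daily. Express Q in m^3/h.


Daily recirculation volume = 402 m^3 * 4 = 1608 m^3/day
Flow rate Q = daily volume / 24 h = 1608 / 24 = 67 m^3/h

67 m^3/h


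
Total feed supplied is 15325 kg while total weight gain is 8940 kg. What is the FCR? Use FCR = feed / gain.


FCR = feed consumed / weight gained
FCR = 15325 kg / 8940 kg = 1.71421

1.71421


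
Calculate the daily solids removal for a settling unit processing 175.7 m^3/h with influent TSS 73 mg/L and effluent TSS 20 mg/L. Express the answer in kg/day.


Concentration drop: TSS_in - TSS_out = 73 - 20 = 53 mg/L
Hourly solids removed = Q * dTSS = 175.7 m^3/h * 53 mg/L = 9312.1 g/h  (m^3/h * mg/L = g/h)
Daily solids removed = 9312.1 * 24 = 223490.4 g/day
Convert g to kg: 223490.4 / 1000 = 223.4904 kg/day

223.4904 kg/day


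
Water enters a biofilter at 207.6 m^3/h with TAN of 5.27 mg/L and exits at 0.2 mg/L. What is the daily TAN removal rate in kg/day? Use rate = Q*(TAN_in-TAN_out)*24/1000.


Concentration drop: TAN_in - TAN_out = 5.27 - 0.2 = 5.07 mg/L
Hourly TAN removed = Q * dTAN = 207.6 m^3/h * 5.07 mg/L = 1052.532 g/h  (m^3/h * mg/L = g/h)
Daily TAN removed = 1052.532 * 24 = 25260.768 g/day
Convert to kg/day: 25260.768 / 1000 = 25.260768 kg/day

25.260768 kg/day


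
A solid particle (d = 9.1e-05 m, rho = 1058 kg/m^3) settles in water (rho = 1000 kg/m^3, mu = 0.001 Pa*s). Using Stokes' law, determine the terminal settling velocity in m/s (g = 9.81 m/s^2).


Density difference: rho_p - rho_f = 1058 - 1000 = 58 kg/m^3
d^2 = (9.1e-05)^2 = 8.281e-09 m^2
Numerator = (rho_p - rho_f) * g * d^2 = 58 * 9.81 * 8.281e-09 = 4.7117234e-06
Denominator = 18 * mu = 18 * 0.001 = 0.018
v_s = 4.7117234e-06 / 0.018 = 2.61762e-04 m/s
Check: Re = rho_f * v_s * d / mu = 1000 * 2.61762e-04 * 9.1e-05 / 0.001 = 0.0238 < 1, so Stokes' law applies.

2.61762e-04 m/s


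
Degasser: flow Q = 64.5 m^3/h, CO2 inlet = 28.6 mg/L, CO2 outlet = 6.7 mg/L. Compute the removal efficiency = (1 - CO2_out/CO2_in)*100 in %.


CO2_out / CO2_in = 6.7 / 28.6 = 0.23426573
Fraction remaining = 0.23426573
efficiency = (1 - 0.23426573) * 100 = 76.5734 %

76.5734 %


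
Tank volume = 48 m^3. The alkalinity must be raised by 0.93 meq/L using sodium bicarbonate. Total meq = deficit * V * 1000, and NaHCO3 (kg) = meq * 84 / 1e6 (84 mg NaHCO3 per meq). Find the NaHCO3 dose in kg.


Tank volume in L = 48 m^3 * 1000 = 48000 L
Total meq required = 0.93 meq/L * 48000 L = 44640 meq
NaHCO3 mass = 44640 meq * 84 mg/meq / 1e6 = 3.74976 kg

3.74976 kg


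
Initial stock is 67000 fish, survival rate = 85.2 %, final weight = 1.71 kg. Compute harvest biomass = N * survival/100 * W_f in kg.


Survivors = 67000 * 85.2/100 = 57084 fish
Harvest biomass = survivors * W_f = 57084 * 1.71 = 97613.64 kg

97613.64 kg


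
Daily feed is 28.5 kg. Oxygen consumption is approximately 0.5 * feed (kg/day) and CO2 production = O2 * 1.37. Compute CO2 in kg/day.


O2 = 28.5 * 0.5 = 14.25
CO2 = 14.25 * 1.37 = 19.5225

19.5225 kg/day


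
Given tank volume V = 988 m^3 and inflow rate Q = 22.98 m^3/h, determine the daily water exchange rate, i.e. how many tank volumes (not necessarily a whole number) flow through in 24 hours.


Daily flow volume = 22.98 m^3/h * 24 h = 551.52 m^3/day
Exchanges = daily flow / tank volume = 551.52 / 988 = 0.558219 exchanges/day

0.558219 exchanges/day


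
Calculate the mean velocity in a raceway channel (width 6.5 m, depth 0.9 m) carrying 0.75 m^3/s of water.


Cross-sectional area = W * d = 6.5 * 0.9 = 5.85 m^2
Velocity = Q / A = 0.75 / 5.85 = 0.128205 m/s

0.128205 m/s


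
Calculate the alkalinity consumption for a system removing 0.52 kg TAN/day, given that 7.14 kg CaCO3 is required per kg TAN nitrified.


Alkalinity factor: 7.14 kg CaCO3 consumed per kg TAN nitrified
alk = 0.52 kg TAN * 7.14 = 3.7128 kg CaCO3/day

3.7128 kg CaCO3/day


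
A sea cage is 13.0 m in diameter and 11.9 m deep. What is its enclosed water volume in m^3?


r = d/2 = 13.0/2 = 6.5 m
Base area = pi*r^2 = pi*6.5^2 = 132.73229 m^2
Volume = 132.73229 * 11.9 = 1579.51 m^3

1579.51 m^3


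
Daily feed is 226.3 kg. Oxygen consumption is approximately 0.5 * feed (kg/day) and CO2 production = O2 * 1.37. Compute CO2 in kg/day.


O2 = 226.3 * 0.5 = 113.15
CO2 = 113.15 * 1.37 = 155.0155

155.0155 kg/day


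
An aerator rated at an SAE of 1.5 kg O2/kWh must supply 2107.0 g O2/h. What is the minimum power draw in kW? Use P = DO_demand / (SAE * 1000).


SAE in g O2/kWh = 1.5 * 1000 = 1500 g/kWh
P = DO_demand / SAE_g = 2107.0 / 1500 = 1.40467 kW

1.40467 kW


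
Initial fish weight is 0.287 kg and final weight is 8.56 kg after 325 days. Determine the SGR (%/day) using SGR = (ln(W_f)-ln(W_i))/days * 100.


ln(W_f) = ln(8.56) = 2.1471002
ln(W_i) = ln(0.287) = -1.2482731
ln(W_f) - ln(W_i) = 2.1471002 - -1.2482731 = 3.3953733
SGR = 3.3953733 / 325 * 100 = 1.04473 %/day

1.04473 %/day


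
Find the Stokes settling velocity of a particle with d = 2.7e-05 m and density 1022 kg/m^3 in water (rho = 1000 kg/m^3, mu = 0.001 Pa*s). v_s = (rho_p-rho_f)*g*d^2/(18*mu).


Density difference: rho_p - rho_f = 1022 - 1000 = 22 kg/m^3
d^2 = (2.7e-05)^2 = 7.29e-10 m^2
Numerator = (rho_p - rho_f) * g * d^2 = 22 * 9.81 * 7.29e-10 = 1.5733278e-07
Denominator = 18 * mu = 18 * 0.001 = 0.018
v_s = 1.5733278e-07 / 0.018 = 8.74071e-06 m/s
Check: Re = rho_f * v_s * d / mu = 1000 * 8.74071e-06 * 2.7e-05 / 0.001 = 2.36e-04 < 1, so Stokes' law applies.

8.74071e-06 m/s


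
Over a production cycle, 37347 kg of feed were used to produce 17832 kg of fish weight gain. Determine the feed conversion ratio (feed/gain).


FCR = feed consumed / weight gained
FCR = 37347 kg / 17832 kg = 2.09438

2.09438


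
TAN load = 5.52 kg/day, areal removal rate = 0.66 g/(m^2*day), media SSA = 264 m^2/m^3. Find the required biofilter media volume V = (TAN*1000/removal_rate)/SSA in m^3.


A = 5.52*1000 / 0.66 = 8363.6364 m^2
V = 8363.6364 / 264 = 31.6804

31.6804 m^3


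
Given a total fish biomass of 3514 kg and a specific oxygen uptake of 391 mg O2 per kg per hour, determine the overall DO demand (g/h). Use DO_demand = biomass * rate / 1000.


Total O2 consumption (mg/h) = 3514 kg * 391 mg/(kg*h) = 1373974 mg/h
Convert to g/h: 1373974 / 1000 = 1373.974 g/h

1373.974 g/h


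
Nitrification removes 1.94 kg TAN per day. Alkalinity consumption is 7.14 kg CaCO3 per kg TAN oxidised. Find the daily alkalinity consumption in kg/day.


Alkalinity factor: 7.14 kg CaCO3 consumed per kg TAN nitrified
alk = 1.94 kg TAN * 7.14 = 13.8516 kg CaCO3/day

13.8516 kg CaCO3/day


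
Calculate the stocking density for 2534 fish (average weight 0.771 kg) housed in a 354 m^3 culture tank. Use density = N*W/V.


Total biomass = 2534 fish * 0.771 kg = 1953.714 kg
Density = total biomass / volume = 1953.714 / 354 = 5.51897 kg/m^3

5.51897 kg/m^3


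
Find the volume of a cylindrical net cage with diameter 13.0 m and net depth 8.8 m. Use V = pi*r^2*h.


r = d/2 = 13.0/2 = 6.5 m
Base area = pi*r^2 = pi*6.5^2 = 132.73229 m^2
Volume = 132.73229 * 8.8 = 1168.04 m^3

1168.04 m^3


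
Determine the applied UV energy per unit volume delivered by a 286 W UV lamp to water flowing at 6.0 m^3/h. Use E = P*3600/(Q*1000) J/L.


Energy delivered per hour = 286 W * 3600 s = 1029600 J/h
Volume treated per hour = 6.0 m^3/h * 1000 = 6000 L/h
dose = 1029600 / 6000 = 171.6 J/L

171.6 J/L


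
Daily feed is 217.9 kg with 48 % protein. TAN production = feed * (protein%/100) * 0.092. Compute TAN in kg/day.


Protein in feed = 217.9 * 48/100 = 104.592 kg/day
TAN = protein * 0.092 = 104.592 * 0.092 = 9.622464 kg/day

9.622464 kg/day


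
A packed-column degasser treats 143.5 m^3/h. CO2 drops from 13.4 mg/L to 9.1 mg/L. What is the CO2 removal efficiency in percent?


CO2_out / CO2_in = 9.1 / 13.4 = 0.67910448
Fraction remaining = 0.67910448
efficiency = (1 - 0.67910448) * 100 = 32.0896 %

32.0896 %


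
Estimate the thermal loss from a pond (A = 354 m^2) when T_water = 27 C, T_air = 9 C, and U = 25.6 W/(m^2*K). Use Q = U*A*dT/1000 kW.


Temperature difference dT = 27 - 9 = 18 K
Heat loss (W) = U * A * dT = 25.6 * 354 * 18 = 163123.2 W
Convert to kW: 163123.2 / 1000 = 163.1232 kW

163.1232 kW


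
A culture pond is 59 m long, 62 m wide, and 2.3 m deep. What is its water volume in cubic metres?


Base area = L * W = 59 * 62 = 3658 m^2
Volume = area * depth = 3658 * 2.3 = 8413.4 m^3

8413.4 m^3


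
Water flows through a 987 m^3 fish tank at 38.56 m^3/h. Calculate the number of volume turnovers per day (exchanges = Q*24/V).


Daily flow volume = 38.56 m^3/h * 24 h = 925.44 m^3/day
Exchanges = daily flow / tank volume = 925.44 / 987 = 0.937629 exchanges/day

0.937629 exchanges/day


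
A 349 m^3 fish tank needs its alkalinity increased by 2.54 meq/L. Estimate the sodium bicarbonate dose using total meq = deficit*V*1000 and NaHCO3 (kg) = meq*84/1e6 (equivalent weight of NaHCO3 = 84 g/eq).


Tank volume in L = 349 m^3 * 1000 = 349000 L
Total meq required = 2.54 meq/L * 349000 L = 886460 meq
NaHCO3 mass = 886460 meq * 84 mg/meq / 1e6 = 74.4626 kg

74.4626 kg


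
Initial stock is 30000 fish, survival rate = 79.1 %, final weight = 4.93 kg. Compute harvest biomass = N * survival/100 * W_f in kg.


Survivors = 30000 * 79.1/100 = 23730 fish
Harvest biomass = survivors * W_f = 23730 * 4.93 = 116988.9 kg

116988.9 kg


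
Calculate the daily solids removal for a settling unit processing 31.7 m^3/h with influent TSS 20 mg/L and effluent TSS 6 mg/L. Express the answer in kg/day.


Concentration drop: TSS_in - TSS_out = 20 - 6 = 14 mg/L
Hourly solids removed = Q * dTSS = 31.7 m^3/h * 14 mg/L = 443.8 g/h  (m^3/h * mg/L = g/h)
Daily solids removed = 443.8 * 24 = 10651.2 g/day
Convert g to kg: 10651.2 / 1000 = 10.6512 kg/day

10.6512 kg/day


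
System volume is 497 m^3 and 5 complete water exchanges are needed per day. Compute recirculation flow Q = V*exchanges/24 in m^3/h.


Daily recirculation volume = 497 m^3 * 5 = 2485 m^3/day
Flow rate Q = daily volume / 24 h = 2485 / 24 = 103.542 m^3/h

103.542 m^3/h


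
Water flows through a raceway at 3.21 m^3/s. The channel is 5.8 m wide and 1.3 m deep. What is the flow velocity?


Cross-sectional area = W * d = 5.8 * 1.3 = 7.54 m^2
Velocity = Q / A = 3.21 / 7.54 = 0.425729 m/s

0.425729 m/s


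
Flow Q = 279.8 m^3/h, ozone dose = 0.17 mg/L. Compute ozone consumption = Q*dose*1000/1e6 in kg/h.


O3 demand (mg/h) = Q * dose * 1000 = 279.8 * 0.17 * 1000 = 47566 mg/h
Convert mg to kg: 47566 / 1e6 = 0.047566 kg/h

0.047566 kg/h


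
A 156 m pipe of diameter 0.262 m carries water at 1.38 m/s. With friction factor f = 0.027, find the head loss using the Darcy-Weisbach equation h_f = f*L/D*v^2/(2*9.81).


v^2 = 1.38^2 = 1.9044 m^2/s^2
L/D = 156/0.262 = 595.41985
h_f = f*(L/D)*v^2/(2g) = 0.027 * 595.41985 * 1.9044 / 19.62 = 1.56044 m

1.56044 m


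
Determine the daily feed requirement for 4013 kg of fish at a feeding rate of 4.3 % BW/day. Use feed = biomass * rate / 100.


Feeding rate fraction = 4.3% / 100 = 0.043
Daily feed = 4013 kg * 0.043 = 172.559 kg/day

172.559 kg/day


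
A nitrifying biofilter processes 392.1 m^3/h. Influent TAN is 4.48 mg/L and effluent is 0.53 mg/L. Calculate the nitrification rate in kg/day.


Concentration drop: TAN_in - TAN_out = 4.48 - 0.53 = 3.95 mg/L
Hourly TAN removed = Q * dTAN = 392.1 m^3/h * 3.95 mg/L = 1548.795 g/h  (m^3/h * mg/L = g/h)
Daily TAN removed = 1548.795 * 24 = 37171.08 g/day
Convert to kg/day: 37171.08 / 1000 = 37.17108 kg/day

37.17108 kg/day


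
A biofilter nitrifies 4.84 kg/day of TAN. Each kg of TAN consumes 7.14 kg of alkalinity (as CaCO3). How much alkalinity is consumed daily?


Alkalinity factor: 7.14 kg CaCO3 consumed per kg TAN nitrified
alk = 4.84 kg TAN * 7.14 = 34.5576 kg CaCO3/day

34.5576 kg CaCO3/day


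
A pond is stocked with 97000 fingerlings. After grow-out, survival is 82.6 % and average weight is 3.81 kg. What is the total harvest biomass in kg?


Survivors = 97000 * 82.6/100 = 80122 fish
Harvest biomass = survivors * W_f = 80122 * 3.81 = 305264.82 kg

305264.82 kg


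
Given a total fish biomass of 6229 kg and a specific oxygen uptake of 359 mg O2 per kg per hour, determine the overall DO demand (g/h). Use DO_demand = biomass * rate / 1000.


Total O2 consumption (mg/h) = 6229 kg * 359 mg/(kg*h) = 2236211 mg/h
Convert to g/h: 2236211 / 1000 = 2236.211 g/h

2236.211 g/h


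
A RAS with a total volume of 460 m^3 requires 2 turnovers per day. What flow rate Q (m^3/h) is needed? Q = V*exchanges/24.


Daily recirculation volume = 460 m^3 * 2 = 920 m^3/day
Flow rate Q = daily volume / 24 h = 920 / 24 = 38.3333 m^3/h

38.3333 m^3/h


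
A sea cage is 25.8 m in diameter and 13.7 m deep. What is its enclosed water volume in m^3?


r = d/2 = 25.8/2 = 12.9 m
Base area = pi*r^2 = pi*12.9^2 = 522.79243 m^2
Volume = 522.79243 * 13.7 = 7162.26 m^3

7162.26 m^3


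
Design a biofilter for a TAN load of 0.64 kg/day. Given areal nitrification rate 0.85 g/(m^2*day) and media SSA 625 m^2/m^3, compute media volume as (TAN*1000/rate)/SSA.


A = 0.64*1000 / 0.85 = 752.94118 m^2
V = 752.94118 / 625 = 1.20471

1.20471 m^3


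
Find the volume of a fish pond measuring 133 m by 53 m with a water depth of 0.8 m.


Base area = L * W = 133 * 53 = 7049 m^2
Volume = area * depth = 7049 * 0.8 = 5639.2 m^3

5639.2 m^3


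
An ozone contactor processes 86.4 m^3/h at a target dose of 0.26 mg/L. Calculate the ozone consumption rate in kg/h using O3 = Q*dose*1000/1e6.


O3 demand (mg/h) = Q * dose * 1000 = 86.4 * 0.26 * 1000 = 22464 mg/h
Convert mg to kg: 22464 / 1e6 = 0.022464 kg/h

0.022464 kg/h


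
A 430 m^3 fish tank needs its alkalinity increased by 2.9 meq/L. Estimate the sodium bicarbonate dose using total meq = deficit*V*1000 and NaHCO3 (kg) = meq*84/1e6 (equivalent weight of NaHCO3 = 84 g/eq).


Tank volume in L = 430 m^3 * 1000 = 430000 L
Total meq required = 2.9 meq/L * 430000 L = 1247000 meq
NaHCO3 mass = 1247000 meq * 84 mg/meq / 1e6 = 104.748 kg

104.748 kg


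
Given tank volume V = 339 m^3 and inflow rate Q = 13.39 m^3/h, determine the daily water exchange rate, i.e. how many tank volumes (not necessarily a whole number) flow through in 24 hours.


Daily flow volume = 13.39 m^3/h * 24 h = 321.36 m^3/day
Exchanges = daily flow / tank volume = 321.36 / 339 = 0.947965 exchanges/day

0.947965 exchanges/day


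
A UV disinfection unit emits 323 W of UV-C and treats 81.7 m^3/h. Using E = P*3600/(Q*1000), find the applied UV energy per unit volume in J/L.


Energy delivered per hour = 323 W * 3600 s = 1162800 J/h
Volume treated per hour = 81.7 m^3/h * 1000 = 81700 L/h
dose = 1162800 / 81700 = 14.2326 J/L

14.2326 J/L


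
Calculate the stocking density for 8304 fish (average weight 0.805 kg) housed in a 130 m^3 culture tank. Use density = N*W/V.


Total biomass = 8304 fish * 0.805 kg = 6684.72 kg
Density = total biomass / volume = 6684.72 / 130 = 51.4209 kg/m^3

51.4209 kg/m^3


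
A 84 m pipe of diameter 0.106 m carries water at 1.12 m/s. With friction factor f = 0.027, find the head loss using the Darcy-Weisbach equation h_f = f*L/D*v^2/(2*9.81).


v^2 = 1.12^2 = 1.2544 m^2/s^2
L/D = 84/0.106 = 792.45283
h_f = f*(L/D)*v^2/(2g) = 0.027 * 792.45283 * 1.2544 / 19.62 = 1.36796 m

1.36796 m


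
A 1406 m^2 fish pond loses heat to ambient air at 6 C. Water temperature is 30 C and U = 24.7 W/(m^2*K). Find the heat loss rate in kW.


Temperature difference dT = 30 - 6 = 24 K
Heat loss (W) = U * A * dT = 24.7 * 1406 * 24 = 833476.8 W
Convert to kW: 833476.8 / 1000 = 833.4768 kW

833.4768 kW


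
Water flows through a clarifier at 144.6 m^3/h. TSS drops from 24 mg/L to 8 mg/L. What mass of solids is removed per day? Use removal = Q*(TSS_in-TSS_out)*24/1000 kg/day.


Concentration drop: TSS_in - TSS_out = 24 - 8 = 16 mg/L
Hourly solids removed = Q * dTSS = 144.6 m^3/h * 16 mg/L = 2313.6 g/h  (m^3/h * mg/L = g/h)
Daily solids removed = 2313.6 * 24 = 55526.4 g/day
Convert g to kg: 55526.4 / 1000 = 55.5264 kg/day

55.5264 kg/day


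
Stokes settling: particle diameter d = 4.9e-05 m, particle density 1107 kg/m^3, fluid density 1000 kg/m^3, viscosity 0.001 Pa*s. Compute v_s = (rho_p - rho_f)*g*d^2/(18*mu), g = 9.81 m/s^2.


Density difference: rho_p - rho_f = 1107 - 1000 = 107 kg/m^3
d^2 = (4.9e-05)^2 = 2.401e-09 m^2
Numerator = (rho_p - rho_f) * g * d^2 = 107 * 9.81 * 2.401e-09 = 2.5202577e-06
Denominator = 18 * mu = 18 * 0.001 = 0.018
v_s = 2.5202577e-06 / 0.018 = 1.40014e-04 m/s
Check: Re = rho_f * v_s * d / mu = 1000 * 1.40014e-04 * 4.9e-05 / 0.001 = 0.00686 < 1, so Stokes' law applies.

1.40014e-04 m/s


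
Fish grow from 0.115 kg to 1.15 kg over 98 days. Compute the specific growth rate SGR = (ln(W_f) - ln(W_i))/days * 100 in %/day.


ln(W_f) = ln(1.15) = 0.13976194
ln(W_i) = ln(0.115) = -2.1628232
ln(W_f) - ln(W_i) = 0.13976194 - -2.1628232 = 2.3025851
SGR = 2.3025851 / 98 * 100 = 2.34958 %/day

2.34958 %/day


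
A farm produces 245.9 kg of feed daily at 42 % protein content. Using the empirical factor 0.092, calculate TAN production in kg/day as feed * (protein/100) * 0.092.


Protein in feed = 245.9 * 42/100 = 103.278 kg/day
TAN = protein * 0.092 = 103.278 * 0.092 = 9.501576 kg/day

9.501576 kg/day


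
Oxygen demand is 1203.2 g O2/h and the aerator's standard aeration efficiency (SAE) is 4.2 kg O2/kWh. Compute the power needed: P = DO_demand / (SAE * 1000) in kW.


SAE in g O2/kWh = 4.2 * 1000 = 4200 g/kWh
P = DO_demand / SAE_g = 1203.2 / 4200 = 0.286476 kW

0.286476 kW


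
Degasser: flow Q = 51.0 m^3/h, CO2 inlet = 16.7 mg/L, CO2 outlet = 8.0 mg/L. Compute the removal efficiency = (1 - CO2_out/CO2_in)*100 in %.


CO2_out / CO2_in = 8.0 / 16.7 = 0.47904192
Fraction remaining = 0.47904192
efficiency = (1 - 0.47904192) * 100 = 52.0958 %

52.0958 %


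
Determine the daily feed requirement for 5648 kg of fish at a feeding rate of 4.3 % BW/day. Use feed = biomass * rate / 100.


Feeding rate fraction = 4.3% / 100 = 0.043
Daily feed = 5648 kg * 0.043 = 242.864 kg/day

242.864 kg/day


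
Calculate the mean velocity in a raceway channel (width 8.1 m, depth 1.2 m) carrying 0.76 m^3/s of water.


Cross-sectional area = W * d = 8.1 * 1.2 = 9.72 m^2
Velocity = Q / A = 0.76 / 9.72 = 0.0781893 m/s

0.0781893 m/s


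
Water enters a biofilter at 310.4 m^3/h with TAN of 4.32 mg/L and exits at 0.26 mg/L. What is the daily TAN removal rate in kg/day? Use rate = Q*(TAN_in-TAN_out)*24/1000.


Concentration drop: TAN_in - TAN_out = 4.32 - 0.26 = 4.06 mg/L
Hourly TAN removed = Q * dTAN = 310.4 m^3/h * 4.06 mg/L = 1260.224 g/h  (m^3/h * mg/L = g/h)
Daily TAN removed = 1260.224 * 24 = 30245.376 g/day
Convert to kg/day: 30245.376 / 1000 = 30.245376 kg/day

30.245376 kg/day


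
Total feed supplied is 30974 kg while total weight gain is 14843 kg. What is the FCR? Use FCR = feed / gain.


FCR = feed consumed / weight gained
FCR = 30974 kg / 14843 kg = 2.08677

2.08677


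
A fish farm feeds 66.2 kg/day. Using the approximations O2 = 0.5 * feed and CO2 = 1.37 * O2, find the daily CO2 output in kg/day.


O2 = 66.2 * 0.5 = 33.1
CO2 = 33.1 * 1.37 = 45.347

45.347 kg/day
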